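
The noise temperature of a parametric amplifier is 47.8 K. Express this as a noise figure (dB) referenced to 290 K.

0.663 dB

F = 1 + T_e/T₀ = 1 + 47.8/290 = 1.16483
NF = 10 log₁₀(1.16483) = 0.663 dB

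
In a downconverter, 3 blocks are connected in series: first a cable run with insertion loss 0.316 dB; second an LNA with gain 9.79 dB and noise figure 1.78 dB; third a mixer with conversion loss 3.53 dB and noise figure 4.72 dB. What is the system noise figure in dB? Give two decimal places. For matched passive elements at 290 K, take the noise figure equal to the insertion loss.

Convert to linear (a loss of L dB is a gain of −L dB): F_i = 10^(NF_i/10), G_i = 10^(G_i,dB/10)
  Stage 1: F_1 = 10^(0.316/10) = 1.075, G_1 = 10^(−0.316/10) = 0.9298
  Stage 2: F_2 = 10^(1.78/10) = 1.507, G_2 = 10^(9.79/10) = 9.528
  Stage 3: F_3 = 10^(4.72/10) = 2.965, G_3 = 10^(−3.53/10) = 0.4436
Friis cascade:
  F = 1.075 + (1.507 − 1)/0.9298 + (2.965 − 1)/8.859 = 1.842
NF = 10 log₁₀(1.842) = 2.65 dB

2.65 dB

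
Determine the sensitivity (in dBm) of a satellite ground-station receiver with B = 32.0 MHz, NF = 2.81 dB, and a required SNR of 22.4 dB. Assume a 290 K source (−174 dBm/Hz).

Sensitivity = −174 + 10 log₁₀(B) + NF + SNR_min
= −174 + 75.05 + 2.81 + 22.4
= −73.74 dBm → −73.7 dBm

−73.7 dBm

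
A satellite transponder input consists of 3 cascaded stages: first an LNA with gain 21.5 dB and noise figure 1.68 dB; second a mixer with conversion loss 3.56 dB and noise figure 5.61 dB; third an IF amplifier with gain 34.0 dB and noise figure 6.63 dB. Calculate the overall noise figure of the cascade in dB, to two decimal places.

Convert to linear (a loss of L dB is a gain of −L dB): F_i = 10^(NF_i/10), G_i = 10^(G_i,dB/10)
  Stage 1: F_1 = 10^(1.68/10) = 1.472, G_1 = 10^(21.5/10) = 141.3
  Stage 2: F_2 = 10^(5.61/10) = 3.639, G_2 = 10^(−3.56/10) = 0.4406
  Stage 3: F_3 = 10^(6.63/10) = 4.603, G_3 = 10^(34.0/10) = 2512
Friis cascade:
  F = 1.472 + (3.639 − 1)/141.3 + (4.603 − 1)/62.23 = 1.549
NF = 10 log₁₀(1.549) = 1.90 dB

1.90 dB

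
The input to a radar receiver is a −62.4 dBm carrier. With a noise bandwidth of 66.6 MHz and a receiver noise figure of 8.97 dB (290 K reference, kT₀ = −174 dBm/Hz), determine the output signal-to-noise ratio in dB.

24.4 dB

Noise floor: N = −174 + 10 log₁₀(B) + NF
10 log₁₀(6.66×10⁷) = 78.23 dB
N = −174 + 78.23 + 8.97 = −86.80 dBm
SNR = P_sig − N = −62.4 − (−86.80) = 24.40 dB → 24.4 dB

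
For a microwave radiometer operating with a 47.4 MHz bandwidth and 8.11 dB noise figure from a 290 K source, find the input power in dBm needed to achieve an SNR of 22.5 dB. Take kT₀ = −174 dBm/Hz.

Sensitivity = −174 + 10 log₁₀(B) + NF + SNR_min
= −174 + 76.76 + 8.11 + 22.5
= −66.63 dBm → −66.6 dBm

−66.6 dBm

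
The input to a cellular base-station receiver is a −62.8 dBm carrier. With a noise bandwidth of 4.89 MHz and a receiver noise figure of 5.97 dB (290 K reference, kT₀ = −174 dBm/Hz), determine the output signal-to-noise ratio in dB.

38.3 dB

Noise floor: N = −174 + 10 log₁₀(B) + NF
10 log₁₀(4.89×10⁶) = 66.89 dB
N = −174 + 66.89 + 5.97 = −101.14 dBm
SNR = P_sig − N = −62.8 − (−101.14) = 38.34 dB → 38.3 dB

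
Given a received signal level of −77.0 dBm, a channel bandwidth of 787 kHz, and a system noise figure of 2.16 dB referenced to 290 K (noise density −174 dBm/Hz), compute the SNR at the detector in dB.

Noise floor: N = −174 + 10 log₁₀(B) + NF
10 log₁₀(7.87×10⁵) = 58.96 dB
N = −174 + 58.96 + 2.16 = −112.88 dBm
SNR = P_sig − N = −77.0 − (−112.88) = 35.88 dB → 35.9 dB

35.9 dB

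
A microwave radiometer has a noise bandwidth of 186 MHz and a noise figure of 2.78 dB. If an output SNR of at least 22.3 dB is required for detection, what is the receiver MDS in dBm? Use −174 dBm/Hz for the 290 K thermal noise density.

Sensitivity = −174 + 10 log₁₀(B) + NF + SNR_min
= −174 + 82.7 + 2.78 + 22.3
= −66.22 dBm → −66.2 dBm

−66.2 dBm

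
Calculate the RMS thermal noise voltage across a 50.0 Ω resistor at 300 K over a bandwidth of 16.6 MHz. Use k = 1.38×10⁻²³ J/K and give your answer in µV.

V_n = √(4kTRB)
4kTRB = 4 × 1.38×10⁻²³ × 300 × 5.00×10¹ × 1.66×10⁷ = 1.37×10⁻¹¹ V²
V_n = √(1.37×10⁻¹¹) = 3.71×10⁻⁶ V = 3.71 µV

3.71 µV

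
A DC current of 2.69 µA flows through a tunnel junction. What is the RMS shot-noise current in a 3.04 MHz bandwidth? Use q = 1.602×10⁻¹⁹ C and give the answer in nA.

I_n = √(2qI·B)
2qI·B = 2 × 1.602×10⁻¹⁹ × 2.69×10⁻⁶ × 3.04×10⁶ = 2.62×10⁻¹⁸ A²
I_n = √(2.62×10⁻¹⁸) = 1.62×10⁻⁹ A = 1.62 nA

1.62 nA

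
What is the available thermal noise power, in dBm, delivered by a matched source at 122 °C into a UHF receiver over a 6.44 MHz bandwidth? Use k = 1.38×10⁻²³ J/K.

T = 122 °C + 273.15 = 395.15 K
P_n = kTB = 1.38×10⁻²³ × 395.15 × 6.44×10⁶ = 3.51×10⁻¹⁴ W
In dBm: 10 log₁₀(3.51×10⁻¹⁴ / 10⁻³) = −104.5 dBm

−104.5 dBm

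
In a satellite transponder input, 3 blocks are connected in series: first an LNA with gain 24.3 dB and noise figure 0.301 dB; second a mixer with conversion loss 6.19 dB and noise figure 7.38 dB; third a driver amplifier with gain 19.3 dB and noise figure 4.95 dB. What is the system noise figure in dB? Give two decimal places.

Convert to linear (a loss of L dB is a gain of −L dB): F_i = 10^(NF_i/10), G_i = 10^(G_i,dB/10)
  Stage 1: F_1 = 10^(0.301/10) = 1.072, G_1 = 10^(24.3/10) = 269.2
  Stage 2: F_2 = 10^(7.38/10) = 5.470, G_2 = 10^(−6.19/10) = 0.2404
  Stage 3: F_3 = 10^(4.95/10) = 3.126, G_3 = 10^(19.3/10) = 85.11
Friis cascade:
  F = 1.072 + (5.470 − 1)/269.2 + (3.126 − 1)/64.71 = 1.121
NF = 10 log₁₀(1.121) = 0.50 dB

0.50 dB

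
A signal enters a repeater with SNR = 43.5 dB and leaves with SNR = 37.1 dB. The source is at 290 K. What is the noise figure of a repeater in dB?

NF (dB) = SNR_in(dB) − SNR_out(dB) when the source is at T₀
NF = 43.5 − 37.1 = 6.4 dB

6.4 dB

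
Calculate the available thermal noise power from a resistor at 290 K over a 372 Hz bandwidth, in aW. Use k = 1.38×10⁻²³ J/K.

P_n = kTB = 1.38×10⁻²³ × 290 × 3.72×10² = 1.49×10⁻¹⁸ W = 1.49 aW

1.49 aW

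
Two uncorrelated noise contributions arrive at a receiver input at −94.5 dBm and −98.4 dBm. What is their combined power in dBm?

−93.0 dBm

Convert to linear, add, convert back:
P₁ = 3.55×10⁻¹³ W, P₂ = 1.45×10⁻¹³ W
P_tot = 4.99×10⁻¹³ W → 10 log₁₀(P_tot / 10⁻³) = −93.0 dBm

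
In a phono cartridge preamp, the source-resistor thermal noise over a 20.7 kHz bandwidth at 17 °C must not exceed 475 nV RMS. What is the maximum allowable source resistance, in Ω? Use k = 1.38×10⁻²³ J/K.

681 Ω

T = 17 °C + 273.15 = 290.15 K
Johnson–Nyquist: V_n = √(4kTRB) ⇒ R = V_n² / (4kTB)
4kTB = 4 × 1.38×10⁻²³ × 290.15 × 2.07×10⁴ = 3.32×10⁻¹⁶
R = (4.75×10⁻⁷)² / 3.32×10⁻¹⁶ = 6.81×10² Ω = 681 Ω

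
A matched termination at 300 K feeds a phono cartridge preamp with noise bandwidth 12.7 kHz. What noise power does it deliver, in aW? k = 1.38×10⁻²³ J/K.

52.6 aW

P_n = kTB = 1.38×10⁻²³ × 300 × 1.27×10⁴ = 5.26×10⁻¹⁷ W = 52.6 aW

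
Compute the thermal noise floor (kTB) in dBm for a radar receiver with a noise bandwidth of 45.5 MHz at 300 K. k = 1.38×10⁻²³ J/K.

P_n = kTB = 1.38×10⁻²³ × 300 × 4.55×10⁷ = 1.88×10⁻¹³ W
In dBm: 10 log₁₀(1.88×10⁻¹³ / 10⁻³) = −97.2 dBm

−97.2 dBm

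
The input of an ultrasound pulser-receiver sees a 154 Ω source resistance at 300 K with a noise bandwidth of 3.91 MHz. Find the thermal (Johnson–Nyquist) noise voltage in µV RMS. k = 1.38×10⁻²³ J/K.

3.16 µV

V_n = √(4kTRB)
4kTRB = 4 × 1.38×10⁻²³ × 300 × 1.54×10² × 3.91×10⁶ = 9.97×10⁻¹² V²
V_n = √(9.97×10⁻¹²) = 3.16×10⁻⁶ V = 3.16 µV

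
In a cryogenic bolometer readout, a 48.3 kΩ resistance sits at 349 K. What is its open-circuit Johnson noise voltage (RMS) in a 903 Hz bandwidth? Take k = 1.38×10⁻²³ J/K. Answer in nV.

V_n = √(4kTRB)
4kTRB = 4 × 1.38×10⁻²³ × 349 × 4.83×10⁴ × 9.03×10² = 8.40×10⁻¹³ V²
V_n = √(8.40×10⁻¹³) = 9.17×10⁻⁷ V = 917 nV

917 nV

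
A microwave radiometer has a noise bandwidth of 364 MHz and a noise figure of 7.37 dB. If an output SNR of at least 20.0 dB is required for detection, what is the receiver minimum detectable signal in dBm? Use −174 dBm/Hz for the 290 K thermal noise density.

Sensitivity = −174 + 10 log₁₀(B) + NF + SNR_min
= −174 + 85.61 + 7.37 + 20.0
= −61.02 dBm → −61.0 dBm

−61.0 dBm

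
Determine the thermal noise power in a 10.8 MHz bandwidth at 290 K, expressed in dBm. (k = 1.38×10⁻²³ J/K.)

−103.6 dBm

P_n = kTB = 1.38×10⁻²³ × 290 × 1.08×10⁷ = 4.32×10⁻¹⁴ W
In dBm: 10 log₁₀(4.32×10⁻¹⁴ / 10⁻³) = −103.6 dBm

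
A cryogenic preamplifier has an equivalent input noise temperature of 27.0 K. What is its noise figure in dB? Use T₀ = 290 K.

0.387 dB

F = 1 + T_e/T₀ = 1 + 27.0/290 = 1.0931
NF = 10 log₁₀(1.0931) = 0.387 dB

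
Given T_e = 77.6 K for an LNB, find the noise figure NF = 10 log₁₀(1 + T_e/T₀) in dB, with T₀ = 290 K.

1.03 dB

F = 1 + T_e/T₀ = 1 + 77.6/290 = 1.26759
NF = 10 log₁₀(1.26759) = 1.03 dB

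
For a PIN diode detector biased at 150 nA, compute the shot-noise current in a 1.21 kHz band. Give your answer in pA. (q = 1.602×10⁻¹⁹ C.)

7.63 pA

I_n = √(2qI·B)
2qI·B = 2 × 1.602×10⁻¹⁹ × 1.50×10⁻⁷ × 1.21×10³ = 5.82×10⁻²³ A²
I_n = √(5.82×10⁻²³) = 7.63×10⁻¹² A = 7.63 pA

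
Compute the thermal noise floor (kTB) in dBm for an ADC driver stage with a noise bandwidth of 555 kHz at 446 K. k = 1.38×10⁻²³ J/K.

P_n = kTB = 1.38×10⁻²³ × 446 × 5.55×10⁵ = 3.42×10⁻¹⁵ W
In dBm: 10 log₁₀(3.42×10⁻¹⁵ / 10⁻³) = −114.7 dBm

−114.7 dBm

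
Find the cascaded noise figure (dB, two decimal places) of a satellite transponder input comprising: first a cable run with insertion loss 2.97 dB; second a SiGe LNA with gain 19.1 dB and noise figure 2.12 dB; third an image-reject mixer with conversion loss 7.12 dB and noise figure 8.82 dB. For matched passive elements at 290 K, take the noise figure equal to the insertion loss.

Convert to linear (a loss of L dB is a gain of −L dB): F_i = 10^(NF_i/10), G_i = 10^(G_i,dB/10)
  Stage 1: F_1 = 10^(2.97/10) = 1.982, G_1 = 10^(−2.97/10) = 0.5047
  Stage 2: F_2 = 10^(2.12/10) = 1.629, G_2 = 10^(19.1/10) = 81.28
  Stage 3: F_3 = 10^(8.82/10) = 7.621, G_3 = 10^(−7.12/10) = 0.1941
Friis cascade:
  F = 1.982 + (1.629 − 1)/0.5047 + (7.621 − 1)/41.02 = 3.390
NF = 10 log₁₀(3.390) = 5.30 dB

5.30 dB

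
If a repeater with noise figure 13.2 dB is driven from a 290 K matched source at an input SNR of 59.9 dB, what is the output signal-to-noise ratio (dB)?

46.7 dB

By definition F = SNR_in/SNR_out, so in dB: SNR_out = SNR_in − NF
SNR_out = 59.9 − 13.2 = 46.7 dB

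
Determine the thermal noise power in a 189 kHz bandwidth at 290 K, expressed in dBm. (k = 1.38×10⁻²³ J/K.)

P_n = kTB = 1.38×10⁻²³ × 290 × 1.89×10⁵ = 7.56×10⁻¹⁶ W
In dBm: 10 log₁₀(7.56×10⁻¹⁶ / 10⁻³) = −121.2 dBm

−121.2 dBm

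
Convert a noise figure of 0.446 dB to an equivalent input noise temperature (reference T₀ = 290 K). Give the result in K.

31.4 K

F = 10^(0.446/10) = 1.10815
T_e = (F − 1)·T₀ = (1.10815 − 1) × 290 = 31.4 K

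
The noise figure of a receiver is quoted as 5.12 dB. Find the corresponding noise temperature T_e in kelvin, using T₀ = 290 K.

653 K

F = 10^(5.12/10) = 3.25087
T_e = (F − 1)·T₀ = (3.25087 − 1) × 290 = 653 K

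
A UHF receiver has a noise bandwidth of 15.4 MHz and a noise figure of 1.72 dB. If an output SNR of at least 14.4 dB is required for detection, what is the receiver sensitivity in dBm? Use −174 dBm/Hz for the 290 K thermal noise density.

−86.0 dBm

Sensitivity = −174 + 10 log₁₀(B) + NF + SNR_min
= −174 + 71.88 + 1.72 + 14.4
= −86.00 dBm → −86.0 dBm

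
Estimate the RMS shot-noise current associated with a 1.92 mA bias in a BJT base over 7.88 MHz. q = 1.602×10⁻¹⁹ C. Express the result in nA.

69.6 nA

I_n = √(2qI·B)
2qI·B = 2 × 1.602×10⁻¹⁹ × 1.92×10⁻³ × 7.88×10⁶ = 4.85×10⁻¹⁵ A²
I_n = √(4.85×10⁻¹⁵) = 6.96×10⁻⁸ A = 69.6 nA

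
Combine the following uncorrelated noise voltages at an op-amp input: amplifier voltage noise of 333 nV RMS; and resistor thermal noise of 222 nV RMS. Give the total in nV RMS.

Uncorrelated sources add in power (mean-square): V_tot = √(ΣV_i²)
V_tot = √[(3.33×10⁻⁷)² + (2.22×10⁻⁷)²] = 4.00×10⁻⁷ V = 400 nV

400 nV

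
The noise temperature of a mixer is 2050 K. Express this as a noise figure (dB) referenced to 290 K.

F = 1 + T_e/T₀ = 1 + 2050/290 = 8.06897
NF = 10 log₁₀(8.06897) = 9.07 dB

9.07 dB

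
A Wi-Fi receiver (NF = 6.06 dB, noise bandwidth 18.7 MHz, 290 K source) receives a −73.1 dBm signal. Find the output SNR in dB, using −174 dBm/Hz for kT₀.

Noise floor: N = −174 + 10 log₁₀(B) + NF
10 log₁₀(1.87×10⁷) = 72.72 dB
N = −174 + 72.72 + 6.06 = −95.22 dBm
SNR = P_sig − N = −73.1 − (−95.22) = 22.12 dB → 22.1 dB

22.1 dB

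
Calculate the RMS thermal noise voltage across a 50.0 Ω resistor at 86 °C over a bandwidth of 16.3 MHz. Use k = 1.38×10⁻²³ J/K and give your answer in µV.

T = 86 °C + 273.15 = 359.15 K
V_n = √(4kTRB)
4kTRB = 4 × 1.38×10⁻²³ × 359.15 × 5.00×10¹ × 1.63×10⁷ = 1.62×10⁻¹¹ V²
V_n = √(1.62×10⁻¹¹) = 4.02×10⁻⁶ V = 4.02 µV

4.02 µV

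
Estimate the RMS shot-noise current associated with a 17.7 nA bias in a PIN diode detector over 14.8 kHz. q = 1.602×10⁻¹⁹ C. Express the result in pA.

9.16 pA

I_n = √(2qI·B)
2qI·B = 2 × 1.602×10⁻¹⁹ × 1.77×10⁻⁸ × 1.48×10⁴ = 8.39×10⁻²³ A²
I_n = √(8.39×10⁻²³) = 9.16×10⁻¹² A = 9.16 pA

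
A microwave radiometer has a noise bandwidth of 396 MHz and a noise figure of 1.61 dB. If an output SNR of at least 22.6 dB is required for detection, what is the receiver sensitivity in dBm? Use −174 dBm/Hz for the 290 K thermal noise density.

Sensitivity = −174 + 10 log₁₀(B) + NF + SNR_min
= −174 + 85.98 + 1.61 + 22.6
= −63.81 dBm → −63.8 dBm

−63.8 dBm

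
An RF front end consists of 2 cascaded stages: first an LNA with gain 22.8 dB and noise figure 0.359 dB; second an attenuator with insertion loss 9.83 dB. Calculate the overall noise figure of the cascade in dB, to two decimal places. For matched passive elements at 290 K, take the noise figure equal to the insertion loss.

0.54 dB

Convert to linear (a loss of L dB is a gain of −L dB): F_i = 10^(NF_i/10), G_i = 10^(G_i,dB/10)
  Stage 1: F_1 = 10^(0.359/10) = 1.086, G_1 = 10^(22.8/10) = 190.5
  Stage 2: F_2 = 10^(9.83/10) = 9.616, G_2 = 10^(−9.83/10) = 0.1040
Friis cascade:
  F = 1.086 + (9.616 − 1)/190.5 = 1.131
NF = 10 log₁₀(1.131) = 0.54 dB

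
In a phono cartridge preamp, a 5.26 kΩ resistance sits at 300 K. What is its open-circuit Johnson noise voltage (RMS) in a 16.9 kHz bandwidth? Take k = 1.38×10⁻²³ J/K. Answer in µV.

1.21 µV

V_n = √(4kTRB)
4kTRB = 4 × 1.38×10⁻²³ × 300 × 5.26×10³ × 1.69×10⁴ = 1.47×10⁻¹² V²
V_n = √(1.47×10⁻¹²) = 1.21×10⁻⁶ V = 1.21 µV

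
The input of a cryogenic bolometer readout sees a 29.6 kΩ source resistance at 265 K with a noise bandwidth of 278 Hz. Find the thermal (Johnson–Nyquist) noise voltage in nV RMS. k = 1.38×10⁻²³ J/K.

V_n = √(4kTRB)
4kTRB = 4 × 1.38×10⁻²³ × 265 × 2.96×10⁴ × 2.78×10² = 1.20×10⁻¹³ V²
V_n = √(1.20×10⁻¹³) = 3.47×10⁻⁷ V = 347 nV

347 nV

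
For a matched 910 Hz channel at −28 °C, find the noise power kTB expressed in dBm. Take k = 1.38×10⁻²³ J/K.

−145.1 dBm

T = −28 °C + 273.15 = 245.15 K
P_n = kTB = 1.38×10⁻²³ × 245.15 × 9.10×10² = 3.08×10⁻¹⁸ W
In dBm: 10 log₁₀(3.08×10⁻¹⁸ / 10⁻³) = −145.1 dBm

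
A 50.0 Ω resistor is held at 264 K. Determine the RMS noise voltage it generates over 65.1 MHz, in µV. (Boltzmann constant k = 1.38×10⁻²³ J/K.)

6.89 µV

V_n = √(4kTRB)
4kTRB = 4 × 1.38×10⁻²³ × 264 × 5.00×10¹ × 6.51×10⁷ = 4.74×10⁻¹¹ V²
V_n = √(4.74×10⁻¹¹) = 6.89×10⁻⁶ V = 6.89 µV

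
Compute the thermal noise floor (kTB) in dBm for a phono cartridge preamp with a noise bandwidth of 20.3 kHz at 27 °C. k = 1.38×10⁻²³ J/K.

T = 27 °C + 273.15 = 300.15 K
P_n = kTB = 1.38×10⁻²³ × 300.15 × 2.03×10⁴ = 8.41×10⁻¹⁷ W
In dBm: 10 log₁₀(8.41×10⁻¹⁷ / 10⁻³) = −130.8 dBm

−130.8 dBm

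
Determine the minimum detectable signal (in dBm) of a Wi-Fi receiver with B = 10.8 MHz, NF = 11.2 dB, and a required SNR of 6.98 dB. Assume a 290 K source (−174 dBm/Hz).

−85.5 dBm

Sensitivity = −174 + 10 log₁₀(B) + NF + SNR_min
= −174 + 70.33 + 11.2 + 6.98
= −85.49 dBm → −85.5 dBm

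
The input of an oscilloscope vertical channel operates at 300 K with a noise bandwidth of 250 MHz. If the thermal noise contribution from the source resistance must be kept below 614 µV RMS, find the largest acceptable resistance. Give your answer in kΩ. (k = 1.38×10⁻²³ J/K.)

91.1 kΩ

Johnson–Nyquist: V_n = √(4kTRB) ⇒ R = V_n² / (4kTB)
4kTB = 4 × 1.38×10⁻²³ × 300 × 2.50×10⁸ = 4.14×10⁻¹²
R = (6.14×10⁻⁴)² / 4.14×10⁻¹² = 9.11×10⁴ Ω = 91.1 kΩ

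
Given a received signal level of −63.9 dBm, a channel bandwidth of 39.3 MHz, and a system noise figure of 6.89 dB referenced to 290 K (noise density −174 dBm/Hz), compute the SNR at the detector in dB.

Noise floor: N = −174 + 10 log₁₀(B) + NF
10 log₁₀(3.93×10⁷) = 75.94 dB
N = −174 + 75.94 + 6.89 = −91.17 dBm
SNR = P_sig − N = −63.9 − (−91.17) = 27.27 dB → 27.3 dB

27.3 dB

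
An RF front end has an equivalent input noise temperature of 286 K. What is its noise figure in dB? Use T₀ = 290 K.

F = 1 + T_e/T₀ = 1 + 286/290 = 1.98621
NF = 10 log₁₀(1.98621) = 2.98 dB

2.98 dB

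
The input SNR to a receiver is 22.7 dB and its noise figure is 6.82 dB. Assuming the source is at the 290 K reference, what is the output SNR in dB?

By definition F = SNR_in/SNR_out, so in dB: SNR_out = SNR_in − NF
SNR_out = 22.7 − 6.82 = 15.88 dB

15.88 dB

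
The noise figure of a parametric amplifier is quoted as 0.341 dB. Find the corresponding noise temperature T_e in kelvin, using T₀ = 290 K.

23.7 K

F = 10^(0.341/10) = 1.08168
T_e = (F − 1)·T₀ = (1.08168 − 1) × 290 = 23.7 K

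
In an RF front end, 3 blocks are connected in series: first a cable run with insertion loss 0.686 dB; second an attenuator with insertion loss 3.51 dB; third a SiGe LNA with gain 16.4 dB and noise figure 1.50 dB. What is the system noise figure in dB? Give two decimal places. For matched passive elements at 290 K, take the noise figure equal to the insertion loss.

5.70 dB

Convert to linear (a loss of L dB is a gain of −L dB): F_i = 10^(NF_i/10), G_i = 10^(G_i,dB/10)
  Stage 1: F_1 = 10^(0.686/10) = 1.171, G_1 = 10^(−0.686/10) = 0.8539
  Stage 2: F_2 = 10^(3.51/10) = 2.244, G_2 = 10^(−3.51/10) = 0.4457
  Stage 3: F_3 = 10^(1.50/10) = 1.413, G_3 = 10^(16.4/10) = 43.65
Friis cascade:
  F = 1.171 + (2.244 − 1)/0.8539 + (1.413 − 1)/0.3805 = 3.712
NF = 10 log₁₀(3.712) = 5.70 dB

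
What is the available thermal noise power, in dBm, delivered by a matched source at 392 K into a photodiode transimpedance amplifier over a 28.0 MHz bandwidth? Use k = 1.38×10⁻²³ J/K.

−98.2 dBm

P_n = kTB = 1.38×10⁻²³ × 392 × 2.80×10⁷ = 1.51×10⁻¹³ W
In dBm: 10 log₁₀(1.51×10⁻¹³ / 10⁻³) = −98.2 dBm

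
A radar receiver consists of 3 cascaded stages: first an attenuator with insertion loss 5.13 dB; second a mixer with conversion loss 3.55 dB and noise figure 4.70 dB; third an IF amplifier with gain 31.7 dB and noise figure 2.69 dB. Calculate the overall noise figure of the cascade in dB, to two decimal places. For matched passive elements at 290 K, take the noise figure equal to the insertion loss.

Convert to linear (a loss of L dB is a gain of −L dB): F_i = 10^(NF_i/10), G_i = 10^(G_i,dB/10)
  Stage 1: F_1 = 10^(5.13/10) = 3.258, G_1 = 10^(−5.13/10) = 0.3069
  Stage 2: F_2 = 10^(4.70/10) = 2.951, G_2 = 10^(−3.55/10) = 0.4416
  Stage 3: F_3 = 10^(2.69/10) = 1.858, G_3 = 10^(31.7/10) = 1479
Friis cascade:
  F = 3.258 + (2.951 − 1)/0.3069 + (1.858 − 1)/0.1355 = 15.95
NF = 10 log₁₀(15.95) = 12.03 dB

12.03 dB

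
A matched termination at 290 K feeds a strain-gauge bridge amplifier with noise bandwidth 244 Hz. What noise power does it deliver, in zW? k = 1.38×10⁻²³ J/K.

P_n = kTB = 1.38×10⁻²³ × 290 × 2.44×10² = 9.76×10⁻¹⁹ W = 976 zW

976 zW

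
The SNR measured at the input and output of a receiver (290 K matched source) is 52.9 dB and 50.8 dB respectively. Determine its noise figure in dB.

2.1 dB

NF (dB) = SNR_in(dB) − SNR_out(dB) when the source is at T₀
NF = 52.9 − 50.8 = 2.1 dB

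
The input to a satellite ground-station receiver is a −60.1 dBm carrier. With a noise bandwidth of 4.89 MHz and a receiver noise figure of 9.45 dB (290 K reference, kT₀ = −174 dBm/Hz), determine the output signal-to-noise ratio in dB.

Noise floor: N = −174 + 10 log₁₀(B) + NF
10 log₁₀(4.89×10⁶) = 66.89 dB
N = −174 + 66.89 + 9.45 = −97.66 dBm
SNR = P_sig − N = −60.1 − (−97.66) = 37.56 dB → 37.6 dB

37.6 dB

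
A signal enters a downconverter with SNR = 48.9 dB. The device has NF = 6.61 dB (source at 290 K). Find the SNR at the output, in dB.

42.29 dB

By definition F = SNR_in/SNR_out, so in dB: SNR_out = SNR_in − NF
SNR_out = 48.9 − 6.61 = 42.29 dB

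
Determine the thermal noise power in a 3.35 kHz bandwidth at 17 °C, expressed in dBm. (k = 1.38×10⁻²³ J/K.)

T = 17 °C + 273.15 = 290.15 K
P_n = kTB = 1.38×10⁻²³ × 290.15 × 3.35×10³ = 1.34×10⁻¹⁷ W
In dBm: 10 log₁₀(1.34×10⁻¹⁷ / 10⁻³) = −138.7 dBm

−138.7 dBm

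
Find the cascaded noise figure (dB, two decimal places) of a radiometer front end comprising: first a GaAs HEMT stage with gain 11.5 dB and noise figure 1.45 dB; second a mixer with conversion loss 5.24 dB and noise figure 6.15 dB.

Convert to linear (a loss of L dB is a gain of −L dB): F_i = 10^(NF_i/10), G_i = 10^(G_i,dB/10)
  Stage 1: F_1 = 10^(1.45/10) = 1.396, G_1 = 10^(11.5/10) = 14.13
  Stage 2: F_2 = 10^(6.15/10) = 4.121, G_2 = 10^(−5.24/10) = 0.2992
Friis cascade:
  F = 1.396 + (4.121 − 1)/14.13 = 1.617
NF = 10 log₁₀(1.617) = 2.09 dB

2.09 dB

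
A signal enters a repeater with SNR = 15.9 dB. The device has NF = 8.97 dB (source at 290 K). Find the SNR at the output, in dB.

By definition F = SNR_in/SNR_out, so in dB: SNR_out = SNR_in − NF
SNR_out = 15.9 − 8.97 = 6.93 dB

6.93 dB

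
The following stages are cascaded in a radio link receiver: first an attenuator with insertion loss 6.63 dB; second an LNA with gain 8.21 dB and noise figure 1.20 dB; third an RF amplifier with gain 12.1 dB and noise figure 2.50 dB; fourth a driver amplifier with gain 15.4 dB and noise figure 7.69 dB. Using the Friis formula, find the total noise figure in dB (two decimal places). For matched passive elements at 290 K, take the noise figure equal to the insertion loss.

Convert to linear (a loss of L dB is a gain of −L dB): F_i = 10^(NF_i/10), G_i = 10^(G_i,dB/10)
  Stage 1: F_1 = 10^(6.63/10) = 4.603, G_1 = 10^(−6.63/10) = 0.2173
  Stage 2: F_2 = 10^(1.20/10) = 1.318, G_2 = 10^(8.21/10) = 6.622
  Stage 3: F_3 = 10^(2.50/10) = 1.778, G_3 = 10^(12.1/10) = 16.22
  Stage 4: F_4 = 10^(7.69/10) = 5.875, G_4 = 10^(15.4/10) = 34.67
Friis cascade:
  F = 4.603 + (1.318 − 1)/0.2173 + (1.778 − 1)/1.439 + (5.875 − 1)/23.33 = 6.817
NF = 10 log₁₀(6.817) = 8.34 dB

8.34 dB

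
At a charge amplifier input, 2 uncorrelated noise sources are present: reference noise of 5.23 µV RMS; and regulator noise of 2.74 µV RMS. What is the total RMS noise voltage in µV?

5.90 µV

Uncorrelated sources add in power (mean-square): V_tot = √(ΣV_i²)
V_tot = √[(5.23×10⁻⁶)² + (2.74×10⁻⁶)²] = 5.90×10⁻⁶ V = 5.90 µV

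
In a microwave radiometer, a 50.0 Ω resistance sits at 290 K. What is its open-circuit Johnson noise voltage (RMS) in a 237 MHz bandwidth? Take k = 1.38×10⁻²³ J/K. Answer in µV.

V_n = √(4kTRB)
4kTRB = 4 × 1.38×10⁻²³ × 290 × 5.00×10¹ × 2.37×10⁸ = 1.90×10⁻¹⁰ V²
V_n = √(1.90×10⁻¹⁰) = 1.38×10⁻⁵ V = 13.8 µV

13.8 µV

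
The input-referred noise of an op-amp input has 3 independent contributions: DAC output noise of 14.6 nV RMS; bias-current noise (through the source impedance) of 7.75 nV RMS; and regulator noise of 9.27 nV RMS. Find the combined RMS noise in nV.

Uncorrelated sources add in power (mean-square): V_tot = √(ΣV_i²)
V_tot = √[(1.46×10⁻⁸)² + (7.75×10⁻⁹)² + (9.27×10⁻⁹)²] = 1.90×10⁻⁸ V = 19.0 nV

19.0 nV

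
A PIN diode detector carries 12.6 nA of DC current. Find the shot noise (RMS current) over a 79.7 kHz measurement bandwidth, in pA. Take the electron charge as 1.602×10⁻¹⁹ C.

17.9 pA

I_n = √(2qI·B)
2qI·B = 2 × 1.602×10⁻¹⁹ × 1.26×10⁻⁸ × 7.97×10⁴ = 3.22×10⁻²² A²
I_n = √(3.22×10⁻²²) = 1.79×10⁻¹¹ A = 17.9 pA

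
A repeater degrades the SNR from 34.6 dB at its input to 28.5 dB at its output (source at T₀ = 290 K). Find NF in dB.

NF (dB) = SNR_in(dB) − SNR_out(dB) when the source is at T₀
NF = 34.6 − 28.5 = 6.1 dB

6.1 dB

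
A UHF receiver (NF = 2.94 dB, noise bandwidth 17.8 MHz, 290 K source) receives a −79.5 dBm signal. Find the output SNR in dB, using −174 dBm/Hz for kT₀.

19.1 dB

Noise floor: N = −174 + 10 log₁₀(B) + NF
10 log₁₀(1.78×10⁷) = 72.5 dB
N = −174 + 72.5 + 2.94 = −98.56 dBm
SNR = P_sig − N = −79.5 − (−98.56) = 19.06 dB → 19.1 dB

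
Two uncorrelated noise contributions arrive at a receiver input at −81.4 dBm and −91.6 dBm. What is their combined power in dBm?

−81.0 dBm

Convert to linear, add, convert back:
P₁ = 7.24×10⁻¹² W, P₂ = 6.92×10⁻¹³ W
P_tot = 7.94×10⁻¹² W → 10 log₁₀(P_tot / 10⁻³) = −81.0 dBm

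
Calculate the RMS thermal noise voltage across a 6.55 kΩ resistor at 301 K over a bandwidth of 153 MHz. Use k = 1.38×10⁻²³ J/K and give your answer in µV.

V_n = √(4kTRB)
4kTRB = 4 × 1.38×10⁻²³ × 301 × 6.55×10³ × 1.53×10⁸ = 1.67×10⁻⁸ V²
V_n = √(1.67×10⁻⁸) = 1.29×10⁻⁴ V = 129 µV

129 µV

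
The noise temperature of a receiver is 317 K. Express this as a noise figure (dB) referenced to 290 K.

3.21 dB

F = 1 + T_e/T₀ = 1 + 317/290 = 2.0931
NF = 10 log₁₀(2.0931) = 3.21 dB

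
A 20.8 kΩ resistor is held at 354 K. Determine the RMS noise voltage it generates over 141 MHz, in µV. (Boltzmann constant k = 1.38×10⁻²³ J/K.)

V_n = √(4kTRB)
4kTRB = 4 × 1.38×10⁻²³ × 354 × 2.08×10⁴ × 1.41×10⁸ = 5.73×10⁻⁸ V²
V_n = √(5.73×10⁻⁸) = 2.39×10⁻⁴ V = 239 µV

239 µV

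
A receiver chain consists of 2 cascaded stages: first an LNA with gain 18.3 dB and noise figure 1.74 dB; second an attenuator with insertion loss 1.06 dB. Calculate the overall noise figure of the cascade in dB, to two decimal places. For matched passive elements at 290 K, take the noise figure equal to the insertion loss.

1.75 dB

Convert to linear (a loss of L dB is a gain of −L dB): F_i = 10^(NF_i/10), G_i = 10^(G_i,dB/10)
  Stage 1: F_1 = 10^(1.74/10) = 1.493, G_1 = 10^(18.3/10) = 67.61
  Stage 2: F_2 = 10^(1.06/10) = 1.276, G_2 = 10^(−1.06/10) = 0.7834
Friis cascade:
  F = 1.493 + (1.276 − 1)/67.61 = 1.497
NF = 10 log₁₀(1.497) = 1.75 dB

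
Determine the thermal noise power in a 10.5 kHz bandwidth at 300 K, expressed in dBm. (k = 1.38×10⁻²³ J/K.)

−133.6 dBm

P_n = kTB = 1.38×10⁻²³ × 300 × 1.05×10⁴ = 4.35×10⁻¹⁷ W
In dBm: 10 log₁₀(4.35×10⁻¹⁷ / 10⁻³) = −133.6 dBm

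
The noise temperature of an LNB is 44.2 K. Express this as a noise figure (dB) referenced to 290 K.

0.616 dB

F = 1 + T_e/T₀ = 1 + 44.2/290 = 1.15241
NF = 10 log₁₀(1.15241) = 0.616 dB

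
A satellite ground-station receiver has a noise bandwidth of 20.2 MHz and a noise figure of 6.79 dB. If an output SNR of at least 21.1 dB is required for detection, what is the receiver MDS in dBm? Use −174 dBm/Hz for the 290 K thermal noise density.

−73.1 dBm

Sensitivity = −174 + 10 log₁₀(B) + NF + SNR_min
= −174 + 73.05 + 6.79 + 21.1
= −73.06 dBm → −73.1 dBm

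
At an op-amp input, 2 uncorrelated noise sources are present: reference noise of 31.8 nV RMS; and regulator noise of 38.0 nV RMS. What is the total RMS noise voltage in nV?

49.6 nV

Uncorrelated sources add in power (mean-square): V_tot = √(ΣV_i²)
V_tot = √[(3.18×10⁻⁸)² + (3.80×10⁻⁸)²] = 4.96×10⁻⁸ V = 49.6 nV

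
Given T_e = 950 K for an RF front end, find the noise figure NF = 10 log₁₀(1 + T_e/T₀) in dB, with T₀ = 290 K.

6.31 dB

F = 1 + T_e/T₀ = 1 + 950/290 = 4.27586
NF = 10 log₁₀(4.27586) = 6.31 dB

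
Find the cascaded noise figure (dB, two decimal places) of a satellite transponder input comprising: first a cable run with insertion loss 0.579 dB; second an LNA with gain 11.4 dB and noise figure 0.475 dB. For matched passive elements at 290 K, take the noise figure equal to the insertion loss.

1.05 dB

Convert to linear (a loss of L dB is a gain of −L dB): F_i = 10^(NF_i/10), G_i = 10^(G_i,dB/10)
  Stage 1: F_1 = 10^(0.579/10) = 1.143, G_1 = 10^(−0.579/10) = 0.8752
  Stage 2: F_2 = 10^(0.475/10) = 1.116, G_2 = 10^(11.4/10) = 13.80
Friis cascade:
  F = 1.143 + (1.116 − 1)/0.8752 = 1.275
NF = 10 log₁₀(1.275) = 1.05 dB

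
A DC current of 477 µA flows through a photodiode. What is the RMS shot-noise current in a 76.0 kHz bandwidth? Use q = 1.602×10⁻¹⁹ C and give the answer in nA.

I_n = √(2qI·B)
2qI·B = 2 × 1.602×10⁻¹⁹ × 4.77×10⁻⁴ × 7.60×10⁴ = 1.16×10⁻¹⁷ A²
I_n = √(1.16×10⁻¹⁷) = 3.41×10⁻⁹ A = 3.41 nA

3.41 nA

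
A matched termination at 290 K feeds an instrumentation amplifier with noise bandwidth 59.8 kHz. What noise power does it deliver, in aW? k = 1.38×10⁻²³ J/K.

P_n = kTB = 1.38×10⁻²³ × 290 × 5.98×10⁴ = 2.39×10⁻¹⁶ W = 239 aW

239 aW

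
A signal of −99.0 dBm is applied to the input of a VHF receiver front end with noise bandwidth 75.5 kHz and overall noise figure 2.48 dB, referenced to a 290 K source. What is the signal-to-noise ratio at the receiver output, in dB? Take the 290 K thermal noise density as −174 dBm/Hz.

23.7 dB

Noise floor: N = −174 + 10 log₁₀(B) + NF
10 log₁₀(7.55×10⁴) = 48.78 dB
N = −174 + 48.78 + 2.48 = −122.74 dBm
SNR = P_sig − N = −99.0 − (−122.74) = 23.74 dB → 23.7 dB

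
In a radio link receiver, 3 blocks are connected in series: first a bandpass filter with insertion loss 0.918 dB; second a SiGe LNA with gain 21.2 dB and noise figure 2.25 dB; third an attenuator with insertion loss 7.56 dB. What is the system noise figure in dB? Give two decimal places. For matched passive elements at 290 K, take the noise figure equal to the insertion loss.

3.26 dB

Convert to linear (a loss of L dB is a gain of −L dB): F_i = 10^(NF_i/10), G_i = 10^(G_i,dB/10)
  Stage 1: F_1 = 10^(0.918/10) = 1.235, G_1 = 10^(−0.918/10) = 0.8095
  Stage 2: F_2 = 10^(2.25/10) = 1.679, G_2 = 10^(21.2/10) = 131.8
  Stage 3: F_3 = 10^(7.56/10) = 5.702, G_3 = 10^(−7.56/10) = 0.1754
Friis cascade:
  F = 1.235 + (1.679 − 1)/0.8095 + (5.702 − 1)/106.7 = 2.118
NF = 10 log₁₀(2.118) = 3.26 dB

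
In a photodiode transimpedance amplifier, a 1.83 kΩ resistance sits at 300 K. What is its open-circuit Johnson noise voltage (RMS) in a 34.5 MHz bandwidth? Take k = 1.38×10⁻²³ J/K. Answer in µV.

32.3 µV

V_n = √(4kTRB)
4kTRB = 4 × 1.38×10⁻²³ × 300 × 1.83×10³ × 3.45×10⁷ = 1.05×10⁻⁹ V²
V_n = √(1.05×10⁻⁹) = 3.23×10⁻⁵ V = 32.3 µV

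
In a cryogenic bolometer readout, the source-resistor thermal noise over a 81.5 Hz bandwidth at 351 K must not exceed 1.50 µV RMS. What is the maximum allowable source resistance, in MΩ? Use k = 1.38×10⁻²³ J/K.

1.42 MΩ

Johnson–Nyquist: V_n = √(4kTRB) ⇒ R = V_n² / (4kTB)
4kTB = 4 × 1.38×10⁻²³ × 351 × 8.15×10¹ = 1.58×10⁻¹⁸
R = (1.50×10⁻⁶)² / 1.58×10⁻¹⁸ = 1.42×10⁶ Ω = 1.42 MΩ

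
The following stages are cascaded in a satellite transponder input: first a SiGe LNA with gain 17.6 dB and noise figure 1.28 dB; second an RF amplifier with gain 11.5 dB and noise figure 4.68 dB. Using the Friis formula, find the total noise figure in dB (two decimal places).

1.39 dB

Convert to linear (a loss of L dB is a gain of −L dB): F_i = 10^(NF_i/10), G_i = 10^(G_i,dB/10)
  Stage 1: F_1 = 10^(1.28/10) = 1.343, G_1 = 10^(17.6/10) = 57.54
  Stage 2: F_2 = 10^(4.68/10) = 2.938, G_2 = 10^(11.5/10) = 14.13
Friis cascade:
  F = 1.343 + (2.938 − 1)/57.54 = 1.376
NF = 10 log₁₀(1.376) = 1.39 dB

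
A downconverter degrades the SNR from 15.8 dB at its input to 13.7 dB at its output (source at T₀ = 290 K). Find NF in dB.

NF (dB) = SNR_in(dB) − SNR_out(dB) when the source is at T₀
NF = 15.8 − 13.7 = 2.1 dB

2.1 dB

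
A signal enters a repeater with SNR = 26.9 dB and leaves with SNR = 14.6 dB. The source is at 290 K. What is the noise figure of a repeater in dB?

12.3 dB

NF (dB) = SNR_in(dB) − SNR_out(dB) when the source is at T₀
NF = 26.9 − 14.6 = 12.3 dB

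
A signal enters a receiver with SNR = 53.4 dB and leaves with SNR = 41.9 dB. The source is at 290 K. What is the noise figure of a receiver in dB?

11.5 dB

NF (dB) = SNR_in(dB) − SNR_out(dB) when the source is at T₀
NF = 53.4 − 41.9 = 11.5 dB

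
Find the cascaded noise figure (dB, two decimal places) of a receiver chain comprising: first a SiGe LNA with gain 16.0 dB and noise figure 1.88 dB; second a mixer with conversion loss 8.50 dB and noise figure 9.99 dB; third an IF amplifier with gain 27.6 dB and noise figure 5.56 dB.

Convert to linear (a loss of L dB is a gain of −L dB): F_i = 10^(NF_i/10), G_i = 10^(G_i,dB/10)
  Stage 1: F_1 = 10^(1.88/10) = 1.542, G_1 = 10^(16.0/10) = 39.81
  Stage 2: F_2 = 10^(9.99/10) = 9.977, G_2 = 10^(−8.50/10) = 0.1413
  Stage 3: F_3 = 10^(5.56/10) = 3.597, G_3 = 10^(27.6/10) = 575.4
Friis cascade:
  F = 1.542 + (9.977 − 1)/39.81 + (3.597 − 1)/5.623 = 2.229
NF = 10 log₁₀(2.229) = 3.48 dB

3.48 dB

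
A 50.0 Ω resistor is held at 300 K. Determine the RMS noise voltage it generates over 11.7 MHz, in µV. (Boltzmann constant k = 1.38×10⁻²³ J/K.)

3.11 µV

V_n = √(4kTRB)
4kTRB = 4 × 1.38×10⁻²³ × 300 × 5.00×10¹ × 1.17×10⁷ = 9.69×10⁻¹² V²
V_n = √(9.69×10⁻¹²) = 3.11×10⁻⁶ V = 3.11 µV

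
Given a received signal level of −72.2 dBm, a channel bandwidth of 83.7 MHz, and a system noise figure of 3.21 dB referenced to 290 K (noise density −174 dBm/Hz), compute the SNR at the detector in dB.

Noise floor: N = −174 + 10 log₁₀(B) + NF
10 log₁₀(8.37×10⁷) = 79.23 dB
N = −174 + 79.23 + 3.21 = −91.56 dBm
SNR = P_sig − N = −72.2 − (−91.56) = 19.36 dB → 19.4 dB

19.4 dB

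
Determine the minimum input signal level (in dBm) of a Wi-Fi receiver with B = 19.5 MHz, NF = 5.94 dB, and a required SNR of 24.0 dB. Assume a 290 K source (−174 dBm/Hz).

Sensitivity = −174 + 10 log₁₀(B) + NF + SNR_min
= −174 + 72.9 + 5.94 + 24.0
= −71.16 dBm → −71.2 dBm

−71.2 dBm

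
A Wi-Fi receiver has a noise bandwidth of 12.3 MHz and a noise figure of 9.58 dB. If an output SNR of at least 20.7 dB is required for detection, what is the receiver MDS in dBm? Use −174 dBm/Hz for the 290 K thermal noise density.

−72.8 dBm

Sensitivity = −174 + 10 log₁₀(B) + NF + SNR_min
= −174 + 70.9 + 9.58 + 20.7
= −72.82 dBm → −72.8 dBm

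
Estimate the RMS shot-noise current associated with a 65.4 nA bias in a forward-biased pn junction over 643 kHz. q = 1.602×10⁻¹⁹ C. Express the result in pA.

116 pA

I_n = √(2qI·B)
2qI·B = 2 × 1.602×10⁻¹⁹ × 6.54×10⁻⁸ × 6.43×10⁵ = 1.35×10⁻²⁰ A²
I_n = √(1.35×10⁻²⁰) = 1.16×10⁻¹⁰ A = 116 pA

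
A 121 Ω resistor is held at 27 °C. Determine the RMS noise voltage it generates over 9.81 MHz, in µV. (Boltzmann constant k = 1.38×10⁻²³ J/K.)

T = 27 °C + 273.15 = 300.15 K
V_n = √(4kTRB)
4kTRB = 4 × 1.38×10⁻²³ × 300.15 × 1.21×10² × 9.81×10⁶ = 1.97×10⁻¹¹ V²
V_n = √(1.97×10⁻¹¹) = 4.43×10⁻⁶ V = 4.43 µV

4.43 µV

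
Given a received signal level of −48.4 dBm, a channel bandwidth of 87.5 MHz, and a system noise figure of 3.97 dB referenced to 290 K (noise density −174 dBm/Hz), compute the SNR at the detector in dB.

42.2 dB

Noise floor: N = −174 + 10 log₁₀(B) + NF
10 log₁₀(8.75×10⁷) = 79.42 dB
N = −174 + 79.42 + 3.97 = −90.61 dBm
SNR = P_sig − N = −48.4 − (−90.61) = 42.21 dB → 42.2 dB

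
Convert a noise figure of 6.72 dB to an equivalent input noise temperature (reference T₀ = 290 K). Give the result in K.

F = 10^(6.72/10) = 4.69894
T_e = (F − 1)·T₀ = (4.69894 − 1) × 290 = 1073 K

1073 K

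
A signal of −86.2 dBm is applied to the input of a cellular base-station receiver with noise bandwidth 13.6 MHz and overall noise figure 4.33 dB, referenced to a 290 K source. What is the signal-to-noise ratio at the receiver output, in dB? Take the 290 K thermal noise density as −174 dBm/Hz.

Noise floor: N = −174 + 10 log₁₀(B) + NF
10 log₁₀(1.36×10⁷) = 71.34 dB
N = −174 + 71.34 + 4.33 = −98.33 dBm
SNR = P_sig − N = −86.2 − (−98.33) = 12.13 dB → 12.1 dB

12.1 dB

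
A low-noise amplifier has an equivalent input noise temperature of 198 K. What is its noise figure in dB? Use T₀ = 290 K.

F = 1 + T_e/T₀ = 1 + 198/290 = 1.68276
NF = 10 log₁₀(1.68276) = 2.26 dB

2.26 dB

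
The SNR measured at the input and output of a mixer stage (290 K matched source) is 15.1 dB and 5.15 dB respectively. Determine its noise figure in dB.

NF (dB) = SNR_in(dB) − SNR_out(dB) when the source is at T₀
NF = 15.1 − 5.15 = 9.95 dB

9.95 dB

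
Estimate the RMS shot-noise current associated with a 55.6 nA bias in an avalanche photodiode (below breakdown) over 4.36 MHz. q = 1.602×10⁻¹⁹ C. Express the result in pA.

I_n = √(2qI·B)
2qI·B = 2 × 1.602×10⁻¹⁹ × 5.56×10⁻⁸ × 4.36×10⁶ = 7.77×10⁻²⁰ A²
I_n = √(7.77×10⁻²⁰) = 2.79×10⁻¹⁰ A = 279 pA

279 pA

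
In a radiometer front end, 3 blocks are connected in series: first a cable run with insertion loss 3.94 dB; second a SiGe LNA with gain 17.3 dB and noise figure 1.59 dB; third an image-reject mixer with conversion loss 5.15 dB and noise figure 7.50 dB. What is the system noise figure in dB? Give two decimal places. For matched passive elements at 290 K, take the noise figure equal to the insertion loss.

Convert to linear (a loss of L dB is a gain of −L dB): F_i = 10^(NF_i/10), G_i = 10^(G_i,dB/10)
  Stage 1: F_1 = 10^(3.94/10) = 2.477, G_1 = 10^(−3.94/10) = 0.4036
  Stage 2: F_2 = 10^(1.59/10) = 1.442, G_2 = 10^(17.3/10) = 53.70
  Stage 3: F_3 = 10^(7.50/10) = 5.623, G_3 = 10^(−5.15/10) = 0.3055
Friis cascade:
  F = 2.477 + (1.442 − 1)/0.4036 + (5.623 − 1)/21.68 = 3.786
NF = 10 log₁₀(3.786) = 5.78 dB

5.78 dB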